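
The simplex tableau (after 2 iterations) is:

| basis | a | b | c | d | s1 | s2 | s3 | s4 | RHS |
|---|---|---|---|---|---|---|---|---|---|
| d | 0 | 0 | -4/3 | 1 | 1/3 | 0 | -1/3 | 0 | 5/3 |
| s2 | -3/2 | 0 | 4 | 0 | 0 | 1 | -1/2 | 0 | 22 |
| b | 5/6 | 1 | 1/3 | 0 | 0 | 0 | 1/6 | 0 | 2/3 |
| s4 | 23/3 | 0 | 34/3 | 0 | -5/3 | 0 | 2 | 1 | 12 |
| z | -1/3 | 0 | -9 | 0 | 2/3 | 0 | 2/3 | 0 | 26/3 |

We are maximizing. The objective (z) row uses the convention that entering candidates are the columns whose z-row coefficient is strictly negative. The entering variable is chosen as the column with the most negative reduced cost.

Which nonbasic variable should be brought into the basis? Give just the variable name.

c

Objective-row coefficients: a: -1/3, b: 0, c: -9, d: 0, s1: 2/3, s2: 0, s3: 2/3, s4: 0.
The most negative is -9 in column c, so c enters.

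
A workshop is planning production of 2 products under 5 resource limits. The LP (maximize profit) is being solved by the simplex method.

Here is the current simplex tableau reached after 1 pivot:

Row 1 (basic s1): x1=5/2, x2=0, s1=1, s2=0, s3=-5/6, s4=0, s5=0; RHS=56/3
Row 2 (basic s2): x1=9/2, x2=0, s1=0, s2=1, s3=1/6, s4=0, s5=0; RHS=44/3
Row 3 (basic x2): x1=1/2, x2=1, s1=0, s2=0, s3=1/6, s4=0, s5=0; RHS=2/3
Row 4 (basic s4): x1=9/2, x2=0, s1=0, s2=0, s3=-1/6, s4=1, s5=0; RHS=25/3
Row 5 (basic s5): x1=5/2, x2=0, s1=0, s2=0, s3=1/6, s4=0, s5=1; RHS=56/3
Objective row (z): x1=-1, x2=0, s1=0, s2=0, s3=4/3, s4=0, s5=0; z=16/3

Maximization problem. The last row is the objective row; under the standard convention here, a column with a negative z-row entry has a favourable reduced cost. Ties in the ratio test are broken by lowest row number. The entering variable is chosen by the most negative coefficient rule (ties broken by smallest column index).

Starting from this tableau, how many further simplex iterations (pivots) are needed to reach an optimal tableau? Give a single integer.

1

pivot: x1 in, x2 out → z = 20/3
No improving column remains; optimal.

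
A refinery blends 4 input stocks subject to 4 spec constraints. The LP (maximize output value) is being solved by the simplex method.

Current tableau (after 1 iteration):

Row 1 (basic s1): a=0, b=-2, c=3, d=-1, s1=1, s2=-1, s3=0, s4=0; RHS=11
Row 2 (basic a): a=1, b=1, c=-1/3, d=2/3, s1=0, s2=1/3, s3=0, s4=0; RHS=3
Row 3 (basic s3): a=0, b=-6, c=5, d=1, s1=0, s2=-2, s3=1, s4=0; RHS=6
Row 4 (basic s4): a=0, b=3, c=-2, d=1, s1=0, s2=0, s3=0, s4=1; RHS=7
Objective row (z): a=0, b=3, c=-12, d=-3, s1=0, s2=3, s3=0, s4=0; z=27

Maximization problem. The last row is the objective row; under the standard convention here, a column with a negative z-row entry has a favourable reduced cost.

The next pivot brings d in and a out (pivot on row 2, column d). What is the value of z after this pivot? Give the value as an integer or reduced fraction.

81/2

Minimum ratio for d: 3/(2/3) = 9/2.
z changes by −(z-row coeff of d)·ratio = −(-3)·(9/2) = 27/2.
New z = 27 + (27/2) = 81/2.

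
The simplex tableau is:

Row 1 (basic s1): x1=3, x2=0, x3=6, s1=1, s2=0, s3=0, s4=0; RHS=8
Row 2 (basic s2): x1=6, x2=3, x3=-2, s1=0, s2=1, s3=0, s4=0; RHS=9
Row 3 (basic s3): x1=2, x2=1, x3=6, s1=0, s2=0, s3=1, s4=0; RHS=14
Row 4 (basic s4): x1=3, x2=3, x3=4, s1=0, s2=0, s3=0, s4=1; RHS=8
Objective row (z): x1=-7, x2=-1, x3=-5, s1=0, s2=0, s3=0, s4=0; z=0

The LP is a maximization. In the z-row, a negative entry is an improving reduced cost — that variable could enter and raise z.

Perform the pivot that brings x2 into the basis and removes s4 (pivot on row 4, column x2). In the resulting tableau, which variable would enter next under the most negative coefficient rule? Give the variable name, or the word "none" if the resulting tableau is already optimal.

Pivot element 3. New z-row = old z-row − (-1)·(row 4/3).
Updated z-row coefficients: x1: -6, x2: 0, x3: -11/3, s1: 0, s2: 0, s3: 0, s4: 1/3.
The most negative is -6 in column x1, so x1 would enter next.

x1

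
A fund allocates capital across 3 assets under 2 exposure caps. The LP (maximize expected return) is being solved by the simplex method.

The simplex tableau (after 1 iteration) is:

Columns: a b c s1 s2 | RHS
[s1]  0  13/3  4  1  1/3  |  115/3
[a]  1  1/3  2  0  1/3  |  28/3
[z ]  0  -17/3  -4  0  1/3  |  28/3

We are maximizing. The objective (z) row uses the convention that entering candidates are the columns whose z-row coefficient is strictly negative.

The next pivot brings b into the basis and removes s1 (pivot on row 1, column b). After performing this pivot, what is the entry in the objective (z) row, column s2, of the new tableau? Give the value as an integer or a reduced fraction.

10/13

Pivot element is row 1, column b: 13/3.
Normalize row 1: new (row 1, s2) = (1/3)/(13/3) = 1/13.
z-row ← z-row − (-17/3)·(new row 1): 1/3 − (-17/3)·(1/13) = 10/13.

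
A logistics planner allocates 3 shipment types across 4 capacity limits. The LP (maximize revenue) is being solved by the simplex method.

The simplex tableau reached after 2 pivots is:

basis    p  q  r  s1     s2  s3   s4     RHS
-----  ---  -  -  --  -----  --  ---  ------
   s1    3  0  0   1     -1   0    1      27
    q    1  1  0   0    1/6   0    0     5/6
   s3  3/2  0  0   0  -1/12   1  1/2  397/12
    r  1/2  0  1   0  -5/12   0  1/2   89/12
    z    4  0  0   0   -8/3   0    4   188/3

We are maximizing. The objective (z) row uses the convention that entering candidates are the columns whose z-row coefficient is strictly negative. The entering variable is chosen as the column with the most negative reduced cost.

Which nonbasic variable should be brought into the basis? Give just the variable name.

s2

Objective-row coefficients: p: 4, q: 0, r: 0, s1: 0, s2: -8/3, s3: 0, s4: 4.
The most negative is -8/3 in column s2, so s2 enters.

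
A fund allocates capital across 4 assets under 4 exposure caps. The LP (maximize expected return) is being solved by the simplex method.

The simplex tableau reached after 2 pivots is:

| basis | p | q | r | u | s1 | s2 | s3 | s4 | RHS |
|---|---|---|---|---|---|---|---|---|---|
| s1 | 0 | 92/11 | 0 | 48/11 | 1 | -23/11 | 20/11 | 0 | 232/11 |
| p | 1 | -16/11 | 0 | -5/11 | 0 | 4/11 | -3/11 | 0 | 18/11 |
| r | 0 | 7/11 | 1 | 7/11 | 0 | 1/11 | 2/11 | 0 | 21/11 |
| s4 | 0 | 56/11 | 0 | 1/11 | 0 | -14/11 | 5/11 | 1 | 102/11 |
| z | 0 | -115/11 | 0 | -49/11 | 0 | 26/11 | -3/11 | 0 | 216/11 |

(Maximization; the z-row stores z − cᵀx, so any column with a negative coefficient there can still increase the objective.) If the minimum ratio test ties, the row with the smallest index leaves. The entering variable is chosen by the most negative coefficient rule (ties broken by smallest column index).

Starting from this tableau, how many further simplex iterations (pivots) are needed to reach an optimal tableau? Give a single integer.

2

pivot: q in, s4 out → z = 1083/28
pivot: u in, r out → z = 219/5
No improving column remains; optimal.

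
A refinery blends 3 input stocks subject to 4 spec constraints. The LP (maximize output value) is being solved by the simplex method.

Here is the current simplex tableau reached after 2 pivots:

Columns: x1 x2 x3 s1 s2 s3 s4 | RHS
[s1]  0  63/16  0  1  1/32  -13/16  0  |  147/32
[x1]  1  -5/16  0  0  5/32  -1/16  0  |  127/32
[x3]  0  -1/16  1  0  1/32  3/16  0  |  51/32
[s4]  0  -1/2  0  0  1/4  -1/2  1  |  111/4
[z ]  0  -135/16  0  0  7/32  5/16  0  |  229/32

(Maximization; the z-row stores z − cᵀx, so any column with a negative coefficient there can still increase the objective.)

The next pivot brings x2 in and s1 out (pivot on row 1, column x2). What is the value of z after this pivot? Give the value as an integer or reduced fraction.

Minimum ratio for x2: (147/32)/(63/16) = 7/6.
z changes by −(z-row coeff of x2)·ratio = −(-135/16)·(7/6) = 315/32.
New z = 229/32 + (315/32) = 17.

17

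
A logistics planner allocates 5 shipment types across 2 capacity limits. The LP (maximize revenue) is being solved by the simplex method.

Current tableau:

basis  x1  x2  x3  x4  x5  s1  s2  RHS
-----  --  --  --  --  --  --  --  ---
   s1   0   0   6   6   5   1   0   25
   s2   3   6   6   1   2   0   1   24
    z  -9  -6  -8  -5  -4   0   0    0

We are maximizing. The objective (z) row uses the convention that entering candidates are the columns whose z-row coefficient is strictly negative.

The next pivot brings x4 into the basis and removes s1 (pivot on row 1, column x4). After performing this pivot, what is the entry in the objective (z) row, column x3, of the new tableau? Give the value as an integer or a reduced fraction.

-3

Pivot element is row 1, column x4: 6.
Normalize row 1: new (row 1, x3) = 6/6 = 1.
z-row ← z-row − (-5)·(new row 1): -8 − (-5)·1 = -3.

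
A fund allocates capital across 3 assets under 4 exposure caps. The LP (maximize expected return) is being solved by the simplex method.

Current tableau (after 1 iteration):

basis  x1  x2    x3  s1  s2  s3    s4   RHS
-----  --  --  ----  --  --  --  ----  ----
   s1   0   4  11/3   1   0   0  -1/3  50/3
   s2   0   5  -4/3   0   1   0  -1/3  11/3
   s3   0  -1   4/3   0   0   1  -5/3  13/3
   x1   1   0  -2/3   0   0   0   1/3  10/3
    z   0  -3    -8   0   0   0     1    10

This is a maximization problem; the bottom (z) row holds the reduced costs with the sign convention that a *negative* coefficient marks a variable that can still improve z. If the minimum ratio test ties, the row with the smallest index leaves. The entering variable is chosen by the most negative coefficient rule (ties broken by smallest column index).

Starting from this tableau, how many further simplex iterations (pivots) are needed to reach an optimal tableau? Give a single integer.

3

pivot: x3 in, s3 out → z = 36
pivot: x2 in, s1 out → z = 127/3
pivot: s4 in, x2 out → z = 783/17
No improving column remains; optimal.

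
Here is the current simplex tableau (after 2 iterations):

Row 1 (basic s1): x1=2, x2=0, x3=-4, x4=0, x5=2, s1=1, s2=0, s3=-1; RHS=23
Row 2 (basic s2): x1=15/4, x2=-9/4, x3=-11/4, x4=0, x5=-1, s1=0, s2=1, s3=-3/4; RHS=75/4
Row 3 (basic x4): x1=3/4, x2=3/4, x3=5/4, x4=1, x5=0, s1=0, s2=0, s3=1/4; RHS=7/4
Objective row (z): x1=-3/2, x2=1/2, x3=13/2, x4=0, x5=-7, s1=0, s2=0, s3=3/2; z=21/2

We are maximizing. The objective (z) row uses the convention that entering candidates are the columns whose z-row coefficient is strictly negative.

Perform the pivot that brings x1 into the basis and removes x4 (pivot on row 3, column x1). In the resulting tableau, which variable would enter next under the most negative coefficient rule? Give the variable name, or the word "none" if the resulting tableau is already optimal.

Pivot element 3/4. New z-row = old z-row − (-3/2)·(row 3/(3/4)).
Updated z-row coefficients: x1: 0, x2: 2, x3: 9, x4: 2, x5: -7, s1: 0, s2: 0, s3: 2.
The most negative is -7 in column x5, so x5 would enter next.

x5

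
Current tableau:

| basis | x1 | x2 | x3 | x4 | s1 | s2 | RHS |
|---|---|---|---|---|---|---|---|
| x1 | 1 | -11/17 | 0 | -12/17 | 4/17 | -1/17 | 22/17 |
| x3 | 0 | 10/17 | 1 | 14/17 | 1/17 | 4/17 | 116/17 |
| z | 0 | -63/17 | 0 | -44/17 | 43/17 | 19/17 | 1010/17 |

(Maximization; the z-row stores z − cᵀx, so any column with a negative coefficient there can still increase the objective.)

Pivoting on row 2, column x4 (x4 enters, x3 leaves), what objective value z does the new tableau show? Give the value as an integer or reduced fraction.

566/7

Minimum ratio for x4: (116/17)/(14/17) = 58/7.
z changes by −(z-row coeff of x4)·ratio = −(-44/17)·(58/7) = 2552/119.
New z = 1010/17 + (2552/119) = 566/7.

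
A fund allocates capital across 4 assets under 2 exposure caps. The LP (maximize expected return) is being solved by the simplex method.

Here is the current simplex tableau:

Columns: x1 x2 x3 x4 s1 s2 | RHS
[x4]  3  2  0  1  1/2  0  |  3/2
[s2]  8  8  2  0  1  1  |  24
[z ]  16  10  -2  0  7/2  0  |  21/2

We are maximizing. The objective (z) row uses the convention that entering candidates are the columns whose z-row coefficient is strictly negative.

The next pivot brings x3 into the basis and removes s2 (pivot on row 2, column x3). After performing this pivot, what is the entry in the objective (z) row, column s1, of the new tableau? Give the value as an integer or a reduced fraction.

9/2

Pivot element is row 2, column x3: 2.
Normalize row 2: new (row 2, s1) = 1/2 = 1/2.
z-row ← z-row − (-2)·(new row 2): 7/2 − (-2)·(1/2) = 9/2.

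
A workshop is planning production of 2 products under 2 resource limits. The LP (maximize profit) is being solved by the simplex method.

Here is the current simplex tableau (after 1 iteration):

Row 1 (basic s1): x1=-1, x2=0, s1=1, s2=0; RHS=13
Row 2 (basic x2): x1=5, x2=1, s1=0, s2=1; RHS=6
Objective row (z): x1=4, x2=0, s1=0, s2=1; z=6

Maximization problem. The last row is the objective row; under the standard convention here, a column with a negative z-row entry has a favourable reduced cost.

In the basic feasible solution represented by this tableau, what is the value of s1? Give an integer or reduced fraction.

13

s1 is basic (row 1); its value is the RHS of that row: 13.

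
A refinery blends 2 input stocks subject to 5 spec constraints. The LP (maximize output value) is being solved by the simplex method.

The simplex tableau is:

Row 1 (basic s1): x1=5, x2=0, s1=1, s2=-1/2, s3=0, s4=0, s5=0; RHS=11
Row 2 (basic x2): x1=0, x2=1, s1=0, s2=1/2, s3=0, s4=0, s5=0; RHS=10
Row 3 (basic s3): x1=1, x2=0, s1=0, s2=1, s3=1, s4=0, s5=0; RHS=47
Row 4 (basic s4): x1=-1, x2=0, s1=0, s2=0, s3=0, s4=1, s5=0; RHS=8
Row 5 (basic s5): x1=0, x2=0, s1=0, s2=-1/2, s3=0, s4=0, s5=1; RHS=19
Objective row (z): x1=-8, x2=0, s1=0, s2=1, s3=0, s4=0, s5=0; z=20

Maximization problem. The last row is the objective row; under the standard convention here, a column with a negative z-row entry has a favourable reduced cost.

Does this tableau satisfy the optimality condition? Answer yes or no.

no

Column x1 has objective-row coefficient -8, which is negative; an improving pivot exists, so not yet optimal.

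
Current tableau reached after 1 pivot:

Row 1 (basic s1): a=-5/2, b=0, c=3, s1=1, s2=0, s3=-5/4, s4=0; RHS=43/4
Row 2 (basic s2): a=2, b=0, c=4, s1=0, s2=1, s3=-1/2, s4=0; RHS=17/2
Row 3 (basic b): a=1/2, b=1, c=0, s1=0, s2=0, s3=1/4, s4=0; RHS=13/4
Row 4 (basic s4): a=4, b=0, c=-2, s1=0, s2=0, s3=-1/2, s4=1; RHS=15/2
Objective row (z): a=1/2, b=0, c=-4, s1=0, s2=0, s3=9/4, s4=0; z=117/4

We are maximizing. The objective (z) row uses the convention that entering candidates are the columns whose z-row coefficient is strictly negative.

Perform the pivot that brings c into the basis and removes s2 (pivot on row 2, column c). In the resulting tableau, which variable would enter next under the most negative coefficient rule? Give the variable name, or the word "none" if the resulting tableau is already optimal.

Pivot element 4. New z-row = old z-row − (-4)·(row 2/4).
Updated z-row coefficients: a: 5/2, b: 0, c: 0, s1: 0, s2: 1, s3: 7/4, s4: 0.
No coefficient is strictly negative; the tableau after this pivot is optimal.

none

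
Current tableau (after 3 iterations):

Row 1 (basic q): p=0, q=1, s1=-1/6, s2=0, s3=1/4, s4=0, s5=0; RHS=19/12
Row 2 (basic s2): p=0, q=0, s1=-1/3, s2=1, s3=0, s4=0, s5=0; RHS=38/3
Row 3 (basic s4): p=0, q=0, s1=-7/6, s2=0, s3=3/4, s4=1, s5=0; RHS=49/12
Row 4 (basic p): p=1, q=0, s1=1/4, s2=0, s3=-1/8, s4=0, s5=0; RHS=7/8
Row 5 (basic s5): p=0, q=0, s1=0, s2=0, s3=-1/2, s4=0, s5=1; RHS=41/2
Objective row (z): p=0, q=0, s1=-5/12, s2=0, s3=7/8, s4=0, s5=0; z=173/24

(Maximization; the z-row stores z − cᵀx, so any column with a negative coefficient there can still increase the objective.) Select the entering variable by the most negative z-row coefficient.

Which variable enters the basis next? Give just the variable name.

s1

Objective-row coefficients: p: 0, q: 0, s1: -5/12, s2: 0, s3: 7/8, s4: 0, s5: 0.
The most negative is -5/12 in column s1, so s1 enters.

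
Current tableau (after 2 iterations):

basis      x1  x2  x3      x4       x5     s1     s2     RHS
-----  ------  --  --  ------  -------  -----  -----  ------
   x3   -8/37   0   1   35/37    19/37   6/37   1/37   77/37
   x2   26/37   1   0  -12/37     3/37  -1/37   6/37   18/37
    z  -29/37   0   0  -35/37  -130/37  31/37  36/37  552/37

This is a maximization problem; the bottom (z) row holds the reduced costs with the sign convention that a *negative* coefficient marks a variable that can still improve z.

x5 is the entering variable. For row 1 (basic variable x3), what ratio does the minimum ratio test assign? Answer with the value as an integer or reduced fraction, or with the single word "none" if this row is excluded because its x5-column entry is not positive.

77/19

Ratio = RHS / (x5 entry) = (77/37) / (19/37) = 77/19.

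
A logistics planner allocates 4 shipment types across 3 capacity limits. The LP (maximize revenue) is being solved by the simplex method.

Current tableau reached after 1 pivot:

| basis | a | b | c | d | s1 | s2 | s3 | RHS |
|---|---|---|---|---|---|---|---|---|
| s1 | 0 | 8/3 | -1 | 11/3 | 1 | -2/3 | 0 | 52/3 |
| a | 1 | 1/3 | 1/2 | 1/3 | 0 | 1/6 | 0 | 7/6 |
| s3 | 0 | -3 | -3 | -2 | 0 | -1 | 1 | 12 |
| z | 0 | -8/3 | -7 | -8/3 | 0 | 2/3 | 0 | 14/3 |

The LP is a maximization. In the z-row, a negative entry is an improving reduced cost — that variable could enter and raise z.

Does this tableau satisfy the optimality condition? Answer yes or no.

Column b has objective-row coefficient -8/3, which is negative; an improving pivot exists, so not yet optimal.

no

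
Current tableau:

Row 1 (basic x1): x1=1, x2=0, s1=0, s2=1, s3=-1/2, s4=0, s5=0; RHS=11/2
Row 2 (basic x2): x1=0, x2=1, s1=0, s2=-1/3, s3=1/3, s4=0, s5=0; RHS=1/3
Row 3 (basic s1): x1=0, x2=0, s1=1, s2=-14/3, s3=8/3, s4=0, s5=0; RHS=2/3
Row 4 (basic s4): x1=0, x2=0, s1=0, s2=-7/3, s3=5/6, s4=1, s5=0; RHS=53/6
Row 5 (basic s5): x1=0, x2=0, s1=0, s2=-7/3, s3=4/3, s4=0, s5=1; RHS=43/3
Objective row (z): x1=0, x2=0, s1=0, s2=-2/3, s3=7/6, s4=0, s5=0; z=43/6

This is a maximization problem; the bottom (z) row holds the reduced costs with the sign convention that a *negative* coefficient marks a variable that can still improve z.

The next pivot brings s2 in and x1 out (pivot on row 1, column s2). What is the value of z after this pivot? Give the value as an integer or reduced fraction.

65/6

Minimum ratio for s2: (11/2)/1 = 11/2.
z changes by −(z-row coeff of s2)·ratio = −(-2/3)·(11/2) = 11/3.
New z = 43/6 + (11/3) = 65/6.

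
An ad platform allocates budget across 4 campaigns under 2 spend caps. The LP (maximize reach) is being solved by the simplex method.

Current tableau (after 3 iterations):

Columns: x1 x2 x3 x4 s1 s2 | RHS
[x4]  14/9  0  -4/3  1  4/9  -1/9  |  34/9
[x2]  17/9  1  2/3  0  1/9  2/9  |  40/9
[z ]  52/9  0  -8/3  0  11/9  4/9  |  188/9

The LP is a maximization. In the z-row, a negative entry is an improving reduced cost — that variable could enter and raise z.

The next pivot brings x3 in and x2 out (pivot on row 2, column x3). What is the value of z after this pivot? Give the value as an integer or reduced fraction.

Minimum ratio for x3: (40/9)/(2/3) = 20/3.
z changes by −(z-row coeff of x3)·ratio = −(-8/3)·(20/3) = 160/9.
New z = 188/9 + (160/9) = 116/3.

116/3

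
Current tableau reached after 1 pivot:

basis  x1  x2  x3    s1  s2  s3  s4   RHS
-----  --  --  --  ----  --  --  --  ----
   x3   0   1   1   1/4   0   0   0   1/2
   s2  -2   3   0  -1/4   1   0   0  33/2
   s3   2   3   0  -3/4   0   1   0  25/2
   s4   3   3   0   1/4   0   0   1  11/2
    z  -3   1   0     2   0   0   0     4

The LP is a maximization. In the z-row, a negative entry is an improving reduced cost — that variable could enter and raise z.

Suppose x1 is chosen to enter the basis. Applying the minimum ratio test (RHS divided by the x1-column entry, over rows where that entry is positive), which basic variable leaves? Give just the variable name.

Ratios: row 1 (x3): entry 0 ≤ 0, skip; row 2 (s2): entry -2 ≤ 0, skip; row 3 (s3): (25/2)/2 = 25/4; row 4 (s4): (11/2)/3 = 11/6.
Minimum ratio 11/6 is in the s4 row, so s4 leaves.

s4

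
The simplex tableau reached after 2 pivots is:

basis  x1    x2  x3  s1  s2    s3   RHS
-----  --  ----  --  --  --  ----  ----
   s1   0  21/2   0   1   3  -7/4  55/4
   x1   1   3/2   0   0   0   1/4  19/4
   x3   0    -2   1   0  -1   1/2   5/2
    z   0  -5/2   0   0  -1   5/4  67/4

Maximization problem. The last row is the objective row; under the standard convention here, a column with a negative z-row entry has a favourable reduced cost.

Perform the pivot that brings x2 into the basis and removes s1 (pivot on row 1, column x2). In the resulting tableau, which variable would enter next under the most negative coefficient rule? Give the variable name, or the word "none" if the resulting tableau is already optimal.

Pivot element 21/2. New z-row = old z-row − (-5/2)·(row 1/(21/2)).
Updated z-row coefficients: x1: 0, x2: 0, x3: 0, s1: 5/21, s2: -2/7, s3: 5/6.
The most negative is -2/7 in column s2, so s2 would enter next.

s2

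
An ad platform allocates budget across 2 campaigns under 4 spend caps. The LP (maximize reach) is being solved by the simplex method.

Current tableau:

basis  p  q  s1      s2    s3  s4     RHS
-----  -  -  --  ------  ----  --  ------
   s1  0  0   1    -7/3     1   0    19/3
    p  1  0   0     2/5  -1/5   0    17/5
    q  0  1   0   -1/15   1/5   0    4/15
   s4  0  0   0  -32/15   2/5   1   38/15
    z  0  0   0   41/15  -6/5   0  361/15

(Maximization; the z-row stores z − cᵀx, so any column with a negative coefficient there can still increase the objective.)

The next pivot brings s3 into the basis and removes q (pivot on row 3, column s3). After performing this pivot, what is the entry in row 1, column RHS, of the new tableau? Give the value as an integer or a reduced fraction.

5

Pivot element is row 3, column s3: 1/5.
Normalize row 3: new (row 3, RHS) = (4/15)/(1/5) = 4/3.
row 1 ← row 1 − 1·(new row 3): 19/3 − 1·(4/3) = 5.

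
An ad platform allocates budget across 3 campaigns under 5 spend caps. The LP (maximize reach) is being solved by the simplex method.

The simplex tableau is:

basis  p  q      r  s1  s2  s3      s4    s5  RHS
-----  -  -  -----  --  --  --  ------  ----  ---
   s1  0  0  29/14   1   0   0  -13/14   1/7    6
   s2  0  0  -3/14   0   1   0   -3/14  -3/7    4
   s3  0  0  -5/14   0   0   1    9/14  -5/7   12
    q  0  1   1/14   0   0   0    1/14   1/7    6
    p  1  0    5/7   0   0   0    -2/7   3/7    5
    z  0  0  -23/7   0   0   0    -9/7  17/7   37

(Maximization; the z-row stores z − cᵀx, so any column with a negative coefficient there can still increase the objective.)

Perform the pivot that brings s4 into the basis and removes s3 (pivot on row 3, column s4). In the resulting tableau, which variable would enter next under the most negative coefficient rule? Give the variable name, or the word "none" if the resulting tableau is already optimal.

r

Pivot element 9/14. New z-row = old z-row − (-9/7)·(row 3/(9/14)).
Updated z-row coefficients: p: 0, q: 0, r: -4, s1: 0, s2: 0, s3: 2, s4: 0, s5: 1.
The most negative is -4 in column r, so r would enter next.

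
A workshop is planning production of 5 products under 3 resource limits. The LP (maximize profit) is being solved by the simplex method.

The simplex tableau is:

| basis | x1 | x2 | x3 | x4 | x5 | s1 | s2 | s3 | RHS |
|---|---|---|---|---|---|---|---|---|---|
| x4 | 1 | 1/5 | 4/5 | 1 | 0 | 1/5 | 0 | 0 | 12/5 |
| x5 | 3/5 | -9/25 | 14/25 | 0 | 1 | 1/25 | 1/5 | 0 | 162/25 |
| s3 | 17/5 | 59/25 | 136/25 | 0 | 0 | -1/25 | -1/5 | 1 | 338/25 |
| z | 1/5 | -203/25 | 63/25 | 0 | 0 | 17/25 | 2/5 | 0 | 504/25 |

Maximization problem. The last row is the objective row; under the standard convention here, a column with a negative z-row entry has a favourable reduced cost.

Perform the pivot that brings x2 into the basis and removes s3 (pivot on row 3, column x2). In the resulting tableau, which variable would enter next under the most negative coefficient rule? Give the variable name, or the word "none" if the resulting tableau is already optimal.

s2

Pivot element 59/25. New z-row = old z-row − (-203/25)·(row 3/(59/25)).
Updated z-row coefficients: x1: 702/59, x2: 0, x3: 1253/59, x4: 0, x5: 0, s1: 32/59, s2: -17/59, s3: 203/59.
The most negative is -17/59 in column s2, so s2 would enter next.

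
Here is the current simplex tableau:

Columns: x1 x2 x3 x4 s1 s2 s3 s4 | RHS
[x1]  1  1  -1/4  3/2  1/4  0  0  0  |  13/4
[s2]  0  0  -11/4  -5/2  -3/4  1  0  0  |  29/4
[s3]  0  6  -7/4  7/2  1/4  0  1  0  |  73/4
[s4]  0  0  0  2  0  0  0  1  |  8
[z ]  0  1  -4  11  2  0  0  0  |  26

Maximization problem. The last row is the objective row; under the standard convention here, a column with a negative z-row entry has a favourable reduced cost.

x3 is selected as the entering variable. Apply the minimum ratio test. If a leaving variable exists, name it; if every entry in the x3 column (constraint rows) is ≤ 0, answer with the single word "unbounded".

x3-column entries: row 1: -1/4, row 2: -11/4, row 3: -7/4, row 4: 0. All ≤ 0, so x3 can increase without bound; the LP is unbounded in this direction.

unbounded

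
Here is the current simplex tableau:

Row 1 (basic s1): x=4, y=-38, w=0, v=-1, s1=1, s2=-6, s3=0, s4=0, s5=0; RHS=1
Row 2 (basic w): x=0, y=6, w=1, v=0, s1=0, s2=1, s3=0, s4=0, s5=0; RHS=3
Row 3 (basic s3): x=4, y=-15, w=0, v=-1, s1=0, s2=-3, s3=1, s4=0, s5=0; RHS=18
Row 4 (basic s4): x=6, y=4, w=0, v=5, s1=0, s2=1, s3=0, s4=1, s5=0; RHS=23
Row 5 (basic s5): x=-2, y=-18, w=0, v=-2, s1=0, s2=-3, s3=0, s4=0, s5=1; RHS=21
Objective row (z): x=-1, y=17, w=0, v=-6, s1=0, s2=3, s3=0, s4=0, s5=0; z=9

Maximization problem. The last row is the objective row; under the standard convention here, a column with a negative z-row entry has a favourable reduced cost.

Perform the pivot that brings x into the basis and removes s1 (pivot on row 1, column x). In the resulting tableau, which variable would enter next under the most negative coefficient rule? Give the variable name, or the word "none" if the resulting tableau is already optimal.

Pivot element 4. New z-row = old z-row − (-1)·(row 1/4).
Updated z-row coefficients: x: 0, y: 15/2, w: 0, v: -25/4, s1: 1/4, s2: 3/2, s3: 0, s4: 0, s5: 0.
The most negative is -25/4 in column v, so v would enter next.

v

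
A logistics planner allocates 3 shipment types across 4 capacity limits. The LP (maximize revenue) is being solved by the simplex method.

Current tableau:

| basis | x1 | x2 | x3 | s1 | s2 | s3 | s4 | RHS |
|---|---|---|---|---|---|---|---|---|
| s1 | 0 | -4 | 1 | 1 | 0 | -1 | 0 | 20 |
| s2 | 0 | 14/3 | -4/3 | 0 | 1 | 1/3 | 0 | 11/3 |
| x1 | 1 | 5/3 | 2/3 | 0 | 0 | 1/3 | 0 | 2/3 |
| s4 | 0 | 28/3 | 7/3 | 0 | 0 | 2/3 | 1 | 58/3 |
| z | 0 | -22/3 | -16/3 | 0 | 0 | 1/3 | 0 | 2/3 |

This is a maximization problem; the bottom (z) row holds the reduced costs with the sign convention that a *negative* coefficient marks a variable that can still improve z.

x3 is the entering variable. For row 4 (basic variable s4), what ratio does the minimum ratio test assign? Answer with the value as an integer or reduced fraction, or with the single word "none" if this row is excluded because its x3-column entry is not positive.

Ratio = RHS / (x3 entry) = (58/3) / (7/3) = 58/7.

58/7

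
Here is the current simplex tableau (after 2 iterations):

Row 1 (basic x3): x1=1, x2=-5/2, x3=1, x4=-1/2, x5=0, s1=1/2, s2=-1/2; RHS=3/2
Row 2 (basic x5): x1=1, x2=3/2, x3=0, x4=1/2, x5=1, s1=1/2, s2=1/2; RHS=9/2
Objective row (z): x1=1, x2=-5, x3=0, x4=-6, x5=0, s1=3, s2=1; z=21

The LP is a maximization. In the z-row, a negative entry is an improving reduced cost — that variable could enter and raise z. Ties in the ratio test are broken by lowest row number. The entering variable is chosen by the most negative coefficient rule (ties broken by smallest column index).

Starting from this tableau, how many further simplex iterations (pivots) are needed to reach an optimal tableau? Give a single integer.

1

pivot: x4 in, x5 out → z = 75
No improving column remains; optimal.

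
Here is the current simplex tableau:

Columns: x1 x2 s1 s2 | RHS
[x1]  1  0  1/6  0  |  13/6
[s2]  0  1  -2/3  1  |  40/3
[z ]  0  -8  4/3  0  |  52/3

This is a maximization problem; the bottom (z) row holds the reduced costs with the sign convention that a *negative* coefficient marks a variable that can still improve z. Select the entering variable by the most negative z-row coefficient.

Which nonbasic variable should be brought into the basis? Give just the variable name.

Objective-row coefficients: x1: 0, x2: -8, s1: 4/3, s2: 0.
The most negative is -8 in column x2, so x2 enters.

x2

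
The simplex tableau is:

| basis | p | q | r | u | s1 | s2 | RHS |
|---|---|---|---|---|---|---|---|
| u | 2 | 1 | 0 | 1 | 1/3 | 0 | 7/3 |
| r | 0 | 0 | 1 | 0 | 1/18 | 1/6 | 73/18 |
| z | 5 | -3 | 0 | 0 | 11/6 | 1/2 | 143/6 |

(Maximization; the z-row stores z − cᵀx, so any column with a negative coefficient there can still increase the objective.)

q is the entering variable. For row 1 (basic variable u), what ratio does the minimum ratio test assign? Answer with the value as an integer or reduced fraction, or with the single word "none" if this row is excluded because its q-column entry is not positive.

Ratio = RHS / (q entry) = (7/3) / 1 = 7/3.

7/3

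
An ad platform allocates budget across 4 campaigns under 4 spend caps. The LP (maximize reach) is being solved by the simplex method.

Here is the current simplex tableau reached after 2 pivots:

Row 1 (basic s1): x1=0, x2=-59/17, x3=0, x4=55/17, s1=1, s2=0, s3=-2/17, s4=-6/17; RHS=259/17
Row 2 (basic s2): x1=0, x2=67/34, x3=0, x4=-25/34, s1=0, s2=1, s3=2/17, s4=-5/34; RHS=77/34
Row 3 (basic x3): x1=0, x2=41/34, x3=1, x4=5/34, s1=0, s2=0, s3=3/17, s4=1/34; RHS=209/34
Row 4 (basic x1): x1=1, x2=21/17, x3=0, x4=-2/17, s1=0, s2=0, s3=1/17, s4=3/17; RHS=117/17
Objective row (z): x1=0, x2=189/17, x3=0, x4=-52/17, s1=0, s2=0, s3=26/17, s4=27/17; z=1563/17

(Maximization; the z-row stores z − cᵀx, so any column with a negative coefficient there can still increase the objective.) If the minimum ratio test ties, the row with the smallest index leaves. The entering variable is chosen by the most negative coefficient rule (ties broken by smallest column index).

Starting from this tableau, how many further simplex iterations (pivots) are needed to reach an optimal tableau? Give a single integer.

pivot: x4 in, s1 out → z = 5849/55
No improving column remains; optimal.

1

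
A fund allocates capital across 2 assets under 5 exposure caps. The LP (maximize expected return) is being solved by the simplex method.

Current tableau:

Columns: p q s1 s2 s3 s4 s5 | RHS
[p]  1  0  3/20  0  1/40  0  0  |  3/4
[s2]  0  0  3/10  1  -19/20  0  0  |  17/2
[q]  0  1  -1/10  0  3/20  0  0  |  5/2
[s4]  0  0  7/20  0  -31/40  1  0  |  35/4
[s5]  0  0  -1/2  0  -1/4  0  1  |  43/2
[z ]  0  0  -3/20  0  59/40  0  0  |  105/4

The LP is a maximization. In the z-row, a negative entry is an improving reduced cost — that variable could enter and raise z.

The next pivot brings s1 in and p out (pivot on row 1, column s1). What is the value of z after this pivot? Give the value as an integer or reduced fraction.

27

Minimum ratio for s1: (3/4)/(3/20) = 5.
z changes by −(z-row coeff of s1)·ratio = −(-3/20)·5 = 3/4.
New z = 105/4 + (3/4) = 27.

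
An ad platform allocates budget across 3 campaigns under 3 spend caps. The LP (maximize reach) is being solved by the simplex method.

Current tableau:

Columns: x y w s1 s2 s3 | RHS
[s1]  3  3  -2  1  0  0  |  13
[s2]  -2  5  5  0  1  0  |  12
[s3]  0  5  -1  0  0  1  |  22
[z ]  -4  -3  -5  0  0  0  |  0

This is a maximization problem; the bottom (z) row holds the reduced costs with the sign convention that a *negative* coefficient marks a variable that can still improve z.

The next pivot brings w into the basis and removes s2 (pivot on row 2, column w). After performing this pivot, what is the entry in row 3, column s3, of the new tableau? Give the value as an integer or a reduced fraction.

1

Pivot element is row 2, column w: 5.
Normalize row 2: new (row 2, s3) = 0/5 = 0.
row 3 ← row 3 − (-1)·(new row 2): 1 − (-1)·0 = 1.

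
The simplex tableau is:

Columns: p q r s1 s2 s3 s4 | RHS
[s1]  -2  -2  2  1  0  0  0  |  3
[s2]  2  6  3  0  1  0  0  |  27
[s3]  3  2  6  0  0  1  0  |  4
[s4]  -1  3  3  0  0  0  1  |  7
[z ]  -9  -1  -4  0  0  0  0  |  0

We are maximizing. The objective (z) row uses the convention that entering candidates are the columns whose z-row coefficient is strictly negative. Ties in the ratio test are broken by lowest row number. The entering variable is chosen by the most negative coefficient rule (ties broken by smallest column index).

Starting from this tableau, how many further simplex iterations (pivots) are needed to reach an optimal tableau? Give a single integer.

pivot: p in, s3 out → z = 12
No improving column remains; optimal.

1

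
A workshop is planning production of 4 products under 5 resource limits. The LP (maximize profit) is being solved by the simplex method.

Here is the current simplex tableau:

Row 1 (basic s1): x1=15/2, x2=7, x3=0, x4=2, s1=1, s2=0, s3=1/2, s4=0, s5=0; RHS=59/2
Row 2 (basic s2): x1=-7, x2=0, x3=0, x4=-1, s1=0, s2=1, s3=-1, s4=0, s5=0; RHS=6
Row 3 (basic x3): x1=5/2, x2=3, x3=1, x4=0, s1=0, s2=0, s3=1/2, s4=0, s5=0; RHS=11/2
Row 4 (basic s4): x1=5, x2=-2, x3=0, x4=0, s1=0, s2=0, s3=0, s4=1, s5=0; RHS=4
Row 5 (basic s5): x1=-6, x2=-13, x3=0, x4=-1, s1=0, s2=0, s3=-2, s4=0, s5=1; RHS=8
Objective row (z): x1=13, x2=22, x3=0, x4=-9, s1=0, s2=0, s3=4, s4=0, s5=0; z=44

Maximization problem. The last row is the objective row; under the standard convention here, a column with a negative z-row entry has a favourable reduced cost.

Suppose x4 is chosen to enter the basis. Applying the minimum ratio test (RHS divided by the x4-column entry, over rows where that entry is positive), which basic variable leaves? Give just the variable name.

Ratios: row 1 (s1): (59/2)/2 = 59/4; row 2 (s2): entry -1 ≤ 0, skip; row 3 (x3): entry 0 ≤ 0, skip; row 4 (s4): entry 0 ≤ 0, skip; row 5 (s5): entry -1 ≤ 0, skip.
Minimum ratio 59/4 is in the s1 row, so s1 leaves.

s1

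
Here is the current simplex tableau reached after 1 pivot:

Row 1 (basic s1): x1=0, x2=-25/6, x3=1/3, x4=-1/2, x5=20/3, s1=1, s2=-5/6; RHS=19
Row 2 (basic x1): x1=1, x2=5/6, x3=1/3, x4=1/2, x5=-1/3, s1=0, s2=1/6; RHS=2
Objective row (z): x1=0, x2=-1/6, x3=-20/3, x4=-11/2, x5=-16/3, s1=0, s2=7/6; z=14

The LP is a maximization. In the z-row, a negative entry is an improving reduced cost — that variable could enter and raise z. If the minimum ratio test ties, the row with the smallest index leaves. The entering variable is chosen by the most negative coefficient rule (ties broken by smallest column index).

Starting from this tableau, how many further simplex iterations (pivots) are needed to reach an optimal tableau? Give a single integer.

pivot: x3 in, x1 out → z = 54
pivot: x5 in, s1 out → z = 582/7
No improving column remains; optimal.

2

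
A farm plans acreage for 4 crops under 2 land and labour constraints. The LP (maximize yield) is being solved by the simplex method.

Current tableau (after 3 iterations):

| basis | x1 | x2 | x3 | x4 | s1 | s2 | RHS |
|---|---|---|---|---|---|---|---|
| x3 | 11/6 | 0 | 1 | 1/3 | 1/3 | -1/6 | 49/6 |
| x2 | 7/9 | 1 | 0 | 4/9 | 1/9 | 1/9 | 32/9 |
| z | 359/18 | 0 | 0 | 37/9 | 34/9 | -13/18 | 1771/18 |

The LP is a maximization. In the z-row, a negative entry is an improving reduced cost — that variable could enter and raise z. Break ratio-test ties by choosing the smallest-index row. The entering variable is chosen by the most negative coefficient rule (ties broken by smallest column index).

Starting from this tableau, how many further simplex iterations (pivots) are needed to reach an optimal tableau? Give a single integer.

1

pivot: s2 in, x2 out → z = 243/2
No improving column remains; optimal.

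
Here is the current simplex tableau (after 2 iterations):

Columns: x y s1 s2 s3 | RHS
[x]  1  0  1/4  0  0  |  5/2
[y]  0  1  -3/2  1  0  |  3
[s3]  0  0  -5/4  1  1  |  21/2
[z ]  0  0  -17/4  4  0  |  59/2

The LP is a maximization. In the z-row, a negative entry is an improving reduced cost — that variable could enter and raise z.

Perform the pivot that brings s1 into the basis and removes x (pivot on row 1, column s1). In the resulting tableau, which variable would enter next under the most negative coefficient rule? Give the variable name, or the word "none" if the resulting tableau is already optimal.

Pivot element 1/4. New z-row = old z-row − (-17/4)·(row 1/(1/4)).
Updated z-row coefficients: x: 17, y: 0, s1: 0, s2: 4, s3: 0.
No coefficient is strictly negative; the tableau after this pivot is optimal.

none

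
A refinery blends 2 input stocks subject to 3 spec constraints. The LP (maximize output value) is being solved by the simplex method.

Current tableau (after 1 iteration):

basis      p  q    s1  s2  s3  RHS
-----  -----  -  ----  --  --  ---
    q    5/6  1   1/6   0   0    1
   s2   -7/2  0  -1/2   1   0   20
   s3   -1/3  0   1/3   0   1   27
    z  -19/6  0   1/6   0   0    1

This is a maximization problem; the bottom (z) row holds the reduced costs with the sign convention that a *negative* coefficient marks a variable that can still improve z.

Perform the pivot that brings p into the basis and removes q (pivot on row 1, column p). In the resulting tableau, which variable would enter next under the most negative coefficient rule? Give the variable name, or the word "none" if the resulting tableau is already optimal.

Pivot element 5/6. New z-row = old z-row − (-19/6)·(row 1/(5/6)).
Updated z-row coefficients: p: 0, q: 19/5, s1: 4/5, s2: 0, s3: 0.
No coefficient is strictly negative; the tableau after this pivot is optimal.

none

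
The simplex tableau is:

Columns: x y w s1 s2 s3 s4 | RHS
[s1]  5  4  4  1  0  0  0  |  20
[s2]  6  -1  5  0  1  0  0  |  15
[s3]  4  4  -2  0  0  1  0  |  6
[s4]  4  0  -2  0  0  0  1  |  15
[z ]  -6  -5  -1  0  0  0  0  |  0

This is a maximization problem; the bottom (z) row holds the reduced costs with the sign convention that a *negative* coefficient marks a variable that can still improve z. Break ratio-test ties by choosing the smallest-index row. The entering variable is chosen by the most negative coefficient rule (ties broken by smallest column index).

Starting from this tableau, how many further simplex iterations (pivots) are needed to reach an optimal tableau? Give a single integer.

3

pivot: x in, s3 out → z = 9
pivot: w in, s2 out → z = 12
pivot: y in, s1 out → z = 241/15
No improving column remains; optimal.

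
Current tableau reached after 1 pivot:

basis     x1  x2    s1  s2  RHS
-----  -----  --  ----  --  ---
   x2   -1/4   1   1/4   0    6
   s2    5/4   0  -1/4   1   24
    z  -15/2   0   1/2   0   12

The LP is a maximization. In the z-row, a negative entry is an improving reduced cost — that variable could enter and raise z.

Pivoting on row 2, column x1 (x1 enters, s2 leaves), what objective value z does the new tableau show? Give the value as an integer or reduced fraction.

Minimum ratio for x1: 24/(5/4) = 96/5.
z changes by −(z-row coeff of x1)·ratio = −(-15/2)·(96/5) = 144.
New z = 12 + 144 = 156.

156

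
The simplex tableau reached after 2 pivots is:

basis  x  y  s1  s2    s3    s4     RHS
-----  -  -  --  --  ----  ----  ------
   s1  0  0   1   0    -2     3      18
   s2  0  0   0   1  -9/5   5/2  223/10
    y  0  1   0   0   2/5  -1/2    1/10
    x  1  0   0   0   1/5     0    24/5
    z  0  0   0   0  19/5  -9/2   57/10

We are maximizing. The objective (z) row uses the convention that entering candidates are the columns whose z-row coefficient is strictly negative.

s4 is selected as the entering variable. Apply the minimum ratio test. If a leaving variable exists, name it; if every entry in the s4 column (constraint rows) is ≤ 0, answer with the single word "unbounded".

Ratios: row 1 (s1): 18/3 = 6; row 2 (s2): (223/10)/(5/2) = 223/25; row 3 (y): entry -1/2 ≤ 0, skip; row 4 (x): entry 0 ≤ 0, skip.
Minimum ratio is in the s1 row, so s1 leaves.

s1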